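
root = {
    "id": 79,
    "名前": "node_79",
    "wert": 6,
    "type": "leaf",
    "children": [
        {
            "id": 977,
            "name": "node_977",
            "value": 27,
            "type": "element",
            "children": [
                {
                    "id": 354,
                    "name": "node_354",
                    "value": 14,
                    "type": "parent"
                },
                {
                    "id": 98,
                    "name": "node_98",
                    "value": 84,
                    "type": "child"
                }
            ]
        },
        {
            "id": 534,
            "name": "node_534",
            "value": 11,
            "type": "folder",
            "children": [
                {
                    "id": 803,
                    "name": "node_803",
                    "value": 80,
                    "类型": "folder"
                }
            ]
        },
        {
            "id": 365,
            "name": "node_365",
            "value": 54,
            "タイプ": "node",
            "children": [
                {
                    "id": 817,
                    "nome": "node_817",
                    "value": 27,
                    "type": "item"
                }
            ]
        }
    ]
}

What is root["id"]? 79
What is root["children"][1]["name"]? "node_534"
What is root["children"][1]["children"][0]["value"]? 80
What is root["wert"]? 6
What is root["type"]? "leaf"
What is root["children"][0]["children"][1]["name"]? "node_98"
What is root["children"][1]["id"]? 534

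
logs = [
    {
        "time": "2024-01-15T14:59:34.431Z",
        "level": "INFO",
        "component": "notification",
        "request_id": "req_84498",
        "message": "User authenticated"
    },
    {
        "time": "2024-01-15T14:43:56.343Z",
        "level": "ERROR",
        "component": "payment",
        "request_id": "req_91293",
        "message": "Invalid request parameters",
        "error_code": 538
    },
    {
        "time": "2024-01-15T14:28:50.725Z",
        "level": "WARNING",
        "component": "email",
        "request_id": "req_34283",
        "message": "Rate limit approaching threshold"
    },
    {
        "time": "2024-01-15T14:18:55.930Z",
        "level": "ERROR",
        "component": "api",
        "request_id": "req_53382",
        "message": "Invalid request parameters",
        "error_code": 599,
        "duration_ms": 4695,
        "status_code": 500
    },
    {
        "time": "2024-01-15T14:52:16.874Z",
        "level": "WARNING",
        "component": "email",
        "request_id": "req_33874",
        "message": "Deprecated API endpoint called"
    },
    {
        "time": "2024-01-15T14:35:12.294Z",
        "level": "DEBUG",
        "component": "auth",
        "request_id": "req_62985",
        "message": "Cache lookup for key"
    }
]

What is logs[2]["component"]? "email"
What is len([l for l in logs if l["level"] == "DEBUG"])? 1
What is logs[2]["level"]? "WARNING"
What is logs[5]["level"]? "DEBUG"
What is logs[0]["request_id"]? "req_84498"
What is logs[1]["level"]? "ERROR"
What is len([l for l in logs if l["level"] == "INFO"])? 1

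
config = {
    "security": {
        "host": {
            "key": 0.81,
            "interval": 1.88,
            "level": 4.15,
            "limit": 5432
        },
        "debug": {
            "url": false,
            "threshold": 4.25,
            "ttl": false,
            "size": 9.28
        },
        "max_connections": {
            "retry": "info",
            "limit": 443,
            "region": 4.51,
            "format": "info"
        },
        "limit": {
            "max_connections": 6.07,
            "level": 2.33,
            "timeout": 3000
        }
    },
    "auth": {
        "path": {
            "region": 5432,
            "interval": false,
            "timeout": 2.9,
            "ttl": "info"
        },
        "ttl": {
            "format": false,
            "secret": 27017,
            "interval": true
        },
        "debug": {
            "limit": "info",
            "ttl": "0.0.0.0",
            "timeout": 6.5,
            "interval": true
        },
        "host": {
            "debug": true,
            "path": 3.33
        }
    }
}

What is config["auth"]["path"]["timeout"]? 2.9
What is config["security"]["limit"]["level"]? 2.33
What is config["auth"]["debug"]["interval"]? True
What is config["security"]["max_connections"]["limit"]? 443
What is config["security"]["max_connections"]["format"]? "info"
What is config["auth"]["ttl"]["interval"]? True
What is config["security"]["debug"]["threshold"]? 4.25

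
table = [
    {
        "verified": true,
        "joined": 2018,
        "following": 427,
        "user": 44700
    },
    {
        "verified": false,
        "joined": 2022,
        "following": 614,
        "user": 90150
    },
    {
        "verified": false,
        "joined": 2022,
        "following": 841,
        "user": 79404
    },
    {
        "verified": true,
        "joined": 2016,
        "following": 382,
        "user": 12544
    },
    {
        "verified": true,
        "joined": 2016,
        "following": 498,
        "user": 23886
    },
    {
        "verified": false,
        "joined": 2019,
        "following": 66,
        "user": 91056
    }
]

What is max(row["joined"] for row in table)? 2022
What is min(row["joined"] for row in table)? 2016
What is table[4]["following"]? 498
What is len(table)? 6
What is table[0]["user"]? 44700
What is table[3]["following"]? 382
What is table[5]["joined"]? 2019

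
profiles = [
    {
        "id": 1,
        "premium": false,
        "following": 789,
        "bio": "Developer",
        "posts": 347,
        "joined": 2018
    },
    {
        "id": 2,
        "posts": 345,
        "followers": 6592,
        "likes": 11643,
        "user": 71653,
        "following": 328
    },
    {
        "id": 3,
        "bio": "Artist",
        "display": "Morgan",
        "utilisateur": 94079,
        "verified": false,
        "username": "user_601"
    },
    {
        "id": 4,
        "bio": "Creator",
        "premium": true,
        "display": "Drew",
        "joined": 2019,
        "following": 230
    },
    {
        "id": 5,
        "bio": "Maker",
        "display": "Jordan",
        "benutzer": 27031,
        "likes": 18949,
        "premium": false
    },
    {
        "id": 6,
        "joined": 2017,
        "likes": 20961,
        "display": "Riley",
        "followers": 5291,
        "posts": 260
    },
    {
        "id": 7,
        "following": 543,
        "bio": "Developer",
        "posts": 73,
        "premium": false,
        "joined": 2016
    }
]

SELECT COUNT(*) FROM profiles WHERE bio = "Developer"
2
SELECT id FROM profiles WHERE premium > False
[4]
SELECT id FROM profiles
[1, 2, 3, 4, 5, 6, 7]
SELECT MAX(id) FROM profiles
7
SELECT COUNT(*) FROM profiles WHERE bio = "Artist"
1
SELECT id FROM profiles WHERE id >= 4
[4, 5, 6, 7]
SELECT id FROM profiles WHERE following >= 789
[1]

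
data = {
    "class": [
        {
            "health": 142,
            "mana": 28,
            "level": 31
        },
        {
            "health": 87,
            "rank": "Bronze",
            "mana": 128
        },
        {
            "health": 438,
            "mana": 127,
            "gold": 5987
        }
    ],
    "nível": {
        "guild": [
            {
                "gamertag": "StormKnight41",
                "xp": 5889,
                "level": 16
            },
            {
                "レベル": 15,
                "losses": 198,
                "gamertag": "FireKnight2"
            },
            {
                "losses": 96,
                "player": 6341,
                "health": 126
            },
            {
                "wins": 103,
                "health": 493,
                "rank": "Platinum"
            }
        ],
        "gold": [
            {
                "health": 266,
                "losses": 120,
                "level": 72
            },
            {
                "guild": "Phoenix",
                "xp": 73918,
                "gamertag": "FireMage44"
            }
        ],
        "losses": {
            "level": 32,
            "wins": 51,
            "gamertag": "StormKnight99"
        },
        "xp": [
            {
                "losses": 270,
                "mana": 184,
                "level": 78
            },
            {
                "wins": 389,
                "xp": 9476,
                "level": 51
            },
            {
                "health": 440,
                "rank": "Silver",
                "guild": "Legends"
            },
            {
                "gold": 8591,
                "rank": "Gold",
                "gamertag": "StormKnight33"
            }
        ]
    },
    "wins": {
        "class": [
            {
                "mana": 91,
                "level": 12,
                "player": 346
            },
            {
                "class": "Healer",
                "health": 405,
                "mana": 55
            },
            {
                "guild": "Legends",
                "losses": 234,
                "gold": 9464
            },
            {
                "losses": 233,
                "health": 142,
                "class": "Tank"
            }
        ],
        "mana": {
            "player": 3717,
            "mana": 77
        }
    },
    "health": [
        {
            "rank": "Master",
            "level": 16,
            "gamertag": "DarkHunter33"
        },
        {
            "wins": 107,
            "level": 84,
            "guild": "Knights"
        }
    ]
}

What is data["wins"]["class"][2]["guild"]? "Legends"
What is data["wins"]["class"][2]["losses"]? 234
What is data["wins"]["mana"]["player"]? 3717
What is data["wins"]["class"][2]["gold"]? 9464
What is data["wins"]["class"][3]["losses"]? 233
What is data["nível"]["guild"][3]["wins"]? 103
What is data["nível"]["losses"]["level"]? 32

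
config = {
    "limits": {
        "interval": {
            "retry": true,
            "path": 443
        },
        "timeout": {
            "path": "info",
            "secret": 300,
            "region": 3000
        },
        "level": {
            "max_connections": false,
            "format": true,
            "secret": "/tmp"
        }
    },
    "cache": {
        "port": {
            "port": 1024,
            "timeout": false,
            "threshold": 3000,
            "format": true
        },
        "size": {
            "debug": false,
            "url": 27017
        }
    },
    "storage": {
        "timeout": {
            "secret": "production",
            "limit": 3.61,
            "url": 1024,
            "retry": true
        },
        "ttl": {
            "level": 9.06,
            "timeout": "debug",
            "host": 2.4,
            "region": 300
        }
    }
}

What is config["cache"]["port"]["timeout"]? False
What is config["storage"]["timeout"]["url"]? 1024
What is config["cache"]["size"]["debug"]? False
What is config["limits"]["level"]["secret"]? "/tmp"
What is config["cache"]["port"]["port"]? 1024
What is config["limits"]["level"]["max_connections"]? False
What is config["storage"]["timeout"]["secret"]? "production"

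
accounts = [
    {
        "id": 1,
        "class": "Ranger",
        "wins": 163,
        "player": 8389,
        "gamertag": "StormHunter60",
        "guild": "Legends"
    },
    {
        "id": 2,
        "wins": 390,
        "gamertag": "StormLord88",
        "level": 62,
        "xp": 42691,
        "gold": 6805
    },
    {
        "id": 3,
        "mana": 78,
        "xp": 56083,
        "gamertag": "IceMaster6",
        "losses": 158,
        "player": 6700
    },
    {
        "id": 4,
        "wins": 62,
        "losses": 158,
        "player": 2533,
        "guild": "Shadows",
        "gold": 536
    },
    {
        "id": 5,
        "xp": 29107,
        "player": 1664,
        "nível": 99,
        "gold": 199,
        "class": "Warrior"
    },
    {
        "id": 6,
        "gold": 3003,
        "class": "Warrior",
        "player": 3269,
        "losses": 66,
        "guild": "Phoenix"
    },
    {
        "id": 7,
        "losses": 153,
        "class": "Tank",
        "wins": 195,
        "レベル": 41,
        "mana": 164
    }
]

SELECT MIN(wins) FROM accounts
62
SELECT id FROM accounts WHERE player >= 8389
[1]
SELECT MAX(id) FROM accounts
7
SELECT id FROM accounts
[1, 2, 3, 4, 5, 6, 7]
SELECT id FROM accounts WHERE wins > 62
[1, 2, 7]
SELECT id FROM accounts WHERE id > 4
[5, 6, 7]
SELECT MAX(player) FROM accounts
8389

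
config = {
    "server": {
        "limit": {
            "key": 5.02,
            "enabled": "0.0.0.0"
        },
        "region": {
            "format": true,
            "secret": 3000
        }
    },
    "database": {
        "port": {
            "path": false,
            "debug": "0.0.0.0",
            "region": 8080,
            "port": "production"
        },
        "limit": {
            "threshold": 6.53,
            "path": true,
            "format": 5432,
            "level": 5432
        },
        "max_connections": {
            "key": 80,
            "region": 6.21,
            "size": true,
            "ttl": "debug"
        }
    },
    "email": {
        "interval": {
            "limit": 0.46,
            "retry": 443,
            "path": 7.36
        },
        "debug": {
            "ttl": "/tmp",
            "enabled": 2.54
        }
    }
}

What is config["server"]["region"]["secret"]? 3000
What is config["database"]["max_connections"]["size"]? True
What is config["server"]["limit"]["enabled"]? "0.0.0.0"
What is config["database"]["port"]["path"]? False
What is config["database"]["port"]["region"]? 8080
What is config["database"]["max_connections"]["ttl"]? "debug"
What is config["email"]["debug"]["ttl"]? "/tmp"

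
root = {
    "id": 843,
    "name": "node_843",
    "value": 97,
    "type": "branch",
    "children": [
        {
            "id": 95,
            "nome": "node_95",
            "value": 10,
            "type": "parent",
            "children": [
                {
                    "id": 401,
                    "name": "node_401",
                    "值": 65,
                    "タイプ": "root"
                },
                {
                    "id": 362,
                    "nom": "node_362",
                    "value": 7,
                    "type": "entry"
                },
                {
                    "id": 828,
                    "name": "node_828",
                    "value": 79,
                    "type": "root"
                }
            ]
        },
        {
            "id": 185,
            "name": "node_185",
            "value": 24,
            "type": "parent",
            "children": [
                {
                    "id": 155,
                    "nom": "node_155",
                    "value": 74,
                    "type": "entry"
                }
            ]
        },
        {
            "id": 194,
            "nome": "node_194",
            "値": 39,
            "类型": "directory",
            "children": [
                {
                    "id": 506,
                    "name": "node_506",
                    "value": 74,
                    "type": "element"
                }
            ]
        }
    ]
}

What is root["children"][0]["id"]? 95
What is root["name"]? "node_843"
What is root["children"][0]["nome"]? "node_95"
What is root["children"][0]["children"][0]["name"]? "node_401"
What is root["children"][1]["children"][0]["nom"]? "node_155"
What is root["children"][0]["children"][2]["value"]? 79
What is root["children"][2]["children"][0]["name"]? "node_506"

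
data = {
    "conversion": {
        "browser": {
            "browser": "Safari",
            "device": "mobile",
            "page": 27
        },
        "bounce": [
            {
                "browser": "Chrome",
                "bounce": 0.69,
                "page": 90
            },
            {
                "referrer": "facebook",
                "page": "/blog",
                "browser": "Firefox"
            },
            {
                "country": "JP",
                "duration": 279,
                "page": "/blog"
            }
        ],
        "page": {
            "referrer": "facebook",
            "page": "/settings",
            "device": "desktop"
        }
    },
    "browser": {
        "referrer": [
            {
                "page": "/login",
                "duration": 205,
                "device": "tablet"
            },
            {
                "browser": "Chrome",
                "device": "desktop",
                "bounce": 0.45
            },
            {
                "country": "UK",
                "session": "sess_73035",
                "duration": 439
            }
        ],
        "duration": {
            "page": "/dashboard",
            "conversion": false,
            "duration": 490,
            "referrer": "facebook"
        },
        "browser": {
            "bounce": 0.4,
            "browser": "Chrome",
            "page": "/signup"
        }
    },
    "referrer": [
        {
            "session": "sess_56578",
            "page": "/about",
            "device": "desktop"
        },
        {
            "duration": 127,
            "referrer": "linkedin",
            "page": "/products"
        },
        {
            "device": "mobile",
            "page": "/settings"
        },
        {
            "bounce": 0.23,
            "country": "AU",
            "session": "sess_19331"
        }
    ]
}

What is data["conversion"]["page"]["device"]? "desktop"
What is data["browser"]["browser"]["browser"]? "Chrome"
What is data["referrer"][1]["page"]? "/products"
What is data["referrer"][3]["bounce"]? 0.23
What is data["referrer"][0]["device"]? "desktop"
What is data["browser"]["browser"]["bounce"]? 0.4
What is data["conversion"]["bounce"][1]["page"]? "/blog"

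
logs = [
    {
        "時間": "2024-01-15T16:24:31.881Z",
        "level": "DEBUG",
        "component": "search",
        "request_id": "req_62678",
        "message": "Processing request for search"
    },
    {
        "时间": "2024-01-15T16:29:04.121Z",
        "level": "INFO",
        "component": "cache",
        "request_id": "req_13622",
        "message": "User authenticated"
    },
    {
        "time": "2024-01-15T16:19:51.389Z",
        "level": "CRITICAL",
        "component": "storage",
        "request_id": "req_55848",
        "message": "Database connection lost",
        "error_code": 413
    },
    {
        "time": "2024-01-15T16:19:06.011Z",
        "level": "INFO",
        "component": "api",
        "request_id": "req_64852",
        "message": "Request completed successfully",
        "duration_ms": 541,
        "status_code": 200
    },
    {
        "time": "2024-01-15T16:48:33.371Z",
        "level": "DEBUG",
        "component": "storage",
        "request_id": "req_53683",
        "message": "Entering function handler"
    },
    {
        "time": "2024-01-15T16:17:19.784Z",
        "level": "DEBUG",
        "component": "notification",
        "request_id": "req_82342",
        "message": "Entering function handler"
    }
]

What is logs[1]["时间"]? "2024-01-15T16:29:04.121Z"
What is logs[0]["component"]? "search"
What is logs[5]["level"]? "DEBUG"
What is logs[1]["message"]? "User authenticated"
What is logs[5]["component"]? "notification"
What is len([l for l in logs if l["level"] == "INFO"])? 2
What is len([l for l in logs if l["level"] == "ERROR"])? 0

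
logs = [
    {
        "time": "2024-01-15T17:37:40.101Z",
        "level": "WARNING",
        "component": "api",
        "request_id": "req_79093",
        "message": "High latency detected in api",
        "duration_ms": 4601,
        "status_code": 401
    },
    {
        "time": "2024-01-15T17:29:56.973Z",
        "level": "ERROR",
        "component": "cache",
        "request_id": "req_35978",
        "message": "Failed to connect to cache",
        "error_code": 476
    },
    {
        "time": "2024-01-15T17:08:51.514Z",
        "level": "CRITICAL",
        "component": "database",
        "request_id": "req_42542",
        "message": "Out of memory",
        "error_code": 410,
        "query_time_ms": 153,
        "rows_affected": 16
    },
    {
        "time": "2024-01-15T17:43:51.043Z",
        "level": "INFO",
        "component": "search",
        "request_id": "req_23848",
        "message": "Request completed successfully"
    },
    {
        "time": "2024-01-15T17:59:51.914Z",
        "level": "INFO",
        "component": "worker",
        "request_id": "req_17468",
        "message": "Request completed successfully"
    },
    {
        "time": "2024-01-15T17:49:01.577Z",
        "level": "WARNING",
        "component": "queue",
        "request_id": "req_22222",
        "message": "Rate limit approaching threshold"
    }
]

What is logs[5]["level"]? "WARNING"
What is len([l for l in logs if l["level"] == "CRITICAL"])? 1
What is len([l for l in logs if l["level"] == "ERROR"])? 1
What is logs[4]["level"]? "INFO"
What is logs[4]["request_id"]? "req_17468"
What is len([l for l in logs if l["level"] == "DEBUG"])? 0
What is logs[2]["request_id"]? "req_42542"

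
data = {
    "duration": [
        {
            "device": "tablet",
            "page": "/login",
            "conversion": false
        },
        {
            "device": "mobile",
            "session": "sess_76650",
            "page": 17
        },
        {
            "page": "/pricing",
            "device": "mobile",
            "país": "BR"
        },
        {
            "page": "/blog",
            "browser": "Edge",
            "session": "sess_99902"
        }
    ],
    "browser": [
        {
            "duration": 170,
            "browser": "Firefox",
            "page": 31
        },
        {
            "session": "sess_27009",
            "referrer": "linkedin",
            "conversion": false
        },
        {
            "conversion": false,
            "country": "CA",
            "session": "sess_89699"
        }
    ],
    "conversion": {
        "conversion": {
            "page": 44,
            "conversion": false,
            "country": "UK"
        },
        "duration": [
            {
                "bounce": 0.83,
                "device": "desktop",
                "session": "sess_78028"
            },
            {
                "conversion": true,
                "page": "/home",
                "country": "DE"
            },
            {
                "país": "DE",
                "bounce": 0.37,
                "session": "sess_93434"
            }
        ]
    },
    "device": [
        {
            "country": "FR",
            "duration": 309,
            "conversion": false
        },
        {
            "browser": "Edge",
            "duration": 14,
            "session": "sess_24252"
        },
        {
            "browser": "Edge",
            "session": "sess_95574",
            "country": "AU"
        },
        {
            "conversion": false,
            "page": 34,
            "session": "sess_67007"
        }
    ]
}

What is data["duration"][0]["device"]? "tablet"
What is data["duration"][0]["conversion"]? False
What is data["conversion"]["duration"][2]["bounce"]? 0.37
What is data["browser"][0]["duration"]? 170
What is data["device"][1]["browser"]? "Edge"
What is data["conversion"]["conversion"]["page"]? 44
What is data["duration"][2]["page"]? "/pricing"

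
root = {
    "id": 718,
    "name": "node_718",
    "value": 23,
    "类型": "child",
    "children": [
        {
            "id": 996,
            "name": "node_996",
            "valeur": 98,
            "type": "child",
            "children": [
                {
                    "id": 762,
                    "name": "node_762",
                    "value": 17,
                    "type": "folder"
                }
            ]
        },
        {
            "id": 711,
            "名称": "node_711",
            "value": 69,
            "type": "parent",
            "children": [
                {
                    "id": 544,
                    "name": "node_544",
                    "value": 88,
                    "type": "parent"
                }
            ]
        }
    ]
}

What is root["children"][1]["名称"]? "node_711"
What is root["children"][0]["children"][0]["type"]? "folder"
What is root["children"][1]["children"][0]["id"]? 544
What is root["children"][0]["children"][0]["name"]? "node_762"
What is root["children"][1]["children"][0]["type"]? "parent"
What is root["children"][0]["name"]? "node_996"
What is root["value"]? 23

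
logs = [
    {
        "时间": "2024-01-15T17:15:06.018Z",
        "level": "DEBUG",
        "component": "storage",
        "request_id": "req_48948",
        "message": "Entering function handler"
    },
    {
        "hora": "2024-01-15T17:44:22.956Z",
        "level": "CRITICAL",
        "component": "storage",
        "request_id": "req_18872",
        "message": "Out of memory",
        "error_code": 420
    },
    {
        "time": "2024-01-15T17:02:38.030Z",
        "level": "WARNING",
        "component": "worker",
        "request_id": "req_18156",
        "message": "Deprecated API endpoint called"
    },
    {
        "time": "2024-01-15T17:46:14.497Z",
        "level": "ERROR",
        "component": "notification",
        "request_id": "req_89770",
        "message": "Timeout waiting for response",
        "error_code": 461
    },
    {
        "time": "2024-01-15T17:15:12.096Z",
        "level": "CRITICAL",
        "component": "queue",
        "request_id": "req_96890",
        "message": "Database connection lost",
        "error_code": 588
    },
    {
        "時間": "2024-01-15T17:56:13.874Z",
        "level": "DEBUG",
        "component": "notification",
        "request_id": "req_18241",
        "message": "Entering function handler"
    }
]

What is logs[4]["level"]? "CRITICAL"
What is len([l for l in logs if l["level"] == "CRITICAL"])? 2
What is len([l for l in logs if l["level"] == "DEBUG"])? 2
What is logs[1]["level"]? "CRITICAL"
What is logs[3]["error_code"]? 461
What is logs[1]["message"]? "Out of memory"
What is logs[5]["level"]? "DEBUG"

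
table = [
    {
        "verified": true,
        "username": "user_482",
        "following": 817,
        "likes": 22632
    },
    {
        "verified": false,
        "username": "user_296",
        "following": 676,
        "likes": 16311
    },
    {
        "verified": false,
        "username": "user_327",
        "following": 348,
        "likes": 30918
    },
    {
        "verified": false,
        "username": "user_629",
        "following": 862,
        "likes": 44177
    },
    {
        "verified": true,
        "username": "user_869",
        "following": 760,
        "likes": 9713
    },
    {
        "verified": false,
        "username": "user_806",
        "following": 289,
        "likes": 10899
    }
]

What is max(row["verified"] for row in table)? True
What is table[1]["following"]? 676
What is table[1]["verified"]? False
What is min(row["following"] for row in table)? 289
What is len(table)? 6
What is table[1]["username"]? "user_296"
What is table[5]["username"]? "user_806"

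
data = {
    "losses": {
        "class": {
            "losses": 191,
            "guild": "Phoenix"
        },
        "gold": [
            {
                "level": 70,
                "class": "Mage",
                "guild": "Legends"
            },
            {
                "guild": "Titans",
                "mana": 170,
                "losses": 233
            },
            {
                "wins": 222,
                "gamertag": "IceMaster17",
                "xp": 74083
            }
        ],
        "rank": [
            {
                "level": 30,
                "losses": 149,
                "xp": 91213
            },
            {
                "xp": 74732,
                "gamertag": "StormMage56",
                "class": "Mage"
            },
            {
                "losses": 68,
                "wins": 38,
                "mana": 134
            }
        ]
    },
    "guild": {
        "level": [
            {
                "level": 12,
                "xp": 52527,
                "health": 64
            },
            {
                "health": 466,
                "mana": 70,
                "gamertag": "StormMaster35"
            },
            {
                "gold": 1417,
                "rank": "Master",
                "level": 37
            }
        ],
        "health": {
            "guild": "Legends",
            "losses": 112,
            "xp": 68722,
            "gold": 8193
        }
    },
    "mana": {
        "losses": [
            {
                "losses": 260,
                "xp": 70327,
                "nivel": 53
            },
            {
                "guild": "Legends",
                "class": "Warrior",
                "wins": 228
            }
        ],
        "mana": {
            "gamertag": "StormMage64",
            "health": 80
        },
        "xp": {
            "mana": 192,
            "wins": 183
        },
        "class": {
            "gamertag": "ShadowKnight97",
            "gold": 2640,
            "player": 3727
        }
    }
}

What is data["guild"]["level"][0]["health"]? 64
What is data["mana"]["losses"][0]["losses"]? 260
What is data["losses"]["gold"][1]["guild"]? "Titans"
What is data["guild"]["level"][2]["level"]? 37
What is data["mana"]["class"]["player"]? 3727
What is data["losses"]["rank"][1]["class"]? "Mage"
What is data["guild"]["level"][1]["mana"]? 70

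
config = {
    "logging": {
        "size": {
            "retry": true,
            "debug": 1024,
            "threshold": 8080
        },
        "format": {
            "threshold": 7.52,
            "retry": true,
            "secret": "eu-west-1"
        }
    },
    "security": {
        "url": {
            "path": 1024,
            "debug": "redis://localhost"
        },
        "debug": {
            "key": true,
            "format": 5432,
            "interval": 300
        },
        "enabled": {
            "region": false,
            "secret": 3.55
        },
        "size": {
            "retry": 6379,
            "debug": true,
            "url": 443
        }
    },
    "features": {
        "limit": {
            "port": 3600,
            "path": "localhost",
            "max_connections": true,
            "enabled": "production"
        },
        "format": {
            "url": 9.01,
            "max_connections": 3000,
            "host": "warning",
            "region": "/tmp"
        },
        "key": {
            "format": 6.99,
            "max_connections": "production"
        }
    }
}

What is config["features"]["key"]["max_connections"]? "production"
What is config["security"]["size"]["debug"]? True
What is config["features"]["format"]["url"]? 9.01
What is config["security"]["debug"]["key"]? True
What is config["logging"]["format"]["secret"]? "eu-west-1"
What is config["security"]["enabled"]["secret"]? 3.55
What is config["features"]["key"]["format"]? 6.99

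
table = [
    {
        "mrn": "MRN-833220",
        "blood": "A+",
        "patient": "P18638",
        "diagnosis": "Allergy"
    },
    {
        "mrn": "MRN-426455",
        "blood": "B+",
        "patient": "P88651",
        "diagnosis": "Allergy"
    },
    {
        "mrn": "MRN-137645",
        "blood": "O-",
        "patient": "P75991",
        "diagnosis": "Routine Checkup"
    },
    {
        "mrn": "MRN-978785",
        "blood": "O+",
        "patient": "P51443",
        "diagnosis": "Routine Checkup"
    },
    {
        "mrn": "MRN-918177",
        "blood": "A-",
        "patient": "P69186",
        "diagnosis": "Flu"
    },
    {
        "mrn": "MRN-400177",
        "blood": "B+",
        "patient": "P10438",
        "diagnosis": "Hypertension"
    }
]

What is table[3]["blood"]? "O+"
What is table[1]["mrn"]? "MRN-426455"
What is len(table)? 6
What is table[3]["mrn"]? "MRN-978785"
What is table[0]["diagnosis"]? "Allergy"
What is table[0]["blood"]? "A+"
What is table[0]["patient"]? "P18638"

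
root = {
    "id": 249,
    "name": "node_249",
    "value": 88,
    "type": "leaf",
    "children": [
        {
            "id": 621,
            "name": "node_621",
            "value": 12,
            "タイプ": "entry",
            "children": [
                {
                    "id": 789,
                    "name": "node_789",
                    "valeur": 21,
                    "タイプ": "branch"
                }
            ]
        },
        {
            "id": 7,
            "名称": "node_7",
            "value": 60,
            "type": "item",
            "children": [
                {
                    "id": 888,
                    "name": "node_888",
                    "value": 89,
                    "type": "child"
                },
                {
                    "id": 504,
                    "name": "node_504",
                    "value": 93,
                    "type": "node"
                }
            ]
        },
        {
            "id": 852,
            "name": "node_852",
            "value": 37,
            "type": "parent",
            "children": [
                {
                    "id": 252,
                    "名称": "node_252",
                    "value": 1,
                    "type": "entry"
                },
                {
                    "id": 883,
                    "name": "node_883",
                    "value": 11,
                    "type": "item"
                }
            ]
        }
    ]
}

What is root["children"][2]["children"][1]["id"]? 883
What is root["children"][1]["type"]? "item"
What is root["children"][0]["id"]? 621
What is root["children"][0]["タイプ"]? "entry"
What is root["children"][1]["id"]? 7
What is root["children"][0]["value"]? 12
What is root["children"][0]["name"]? "node_621"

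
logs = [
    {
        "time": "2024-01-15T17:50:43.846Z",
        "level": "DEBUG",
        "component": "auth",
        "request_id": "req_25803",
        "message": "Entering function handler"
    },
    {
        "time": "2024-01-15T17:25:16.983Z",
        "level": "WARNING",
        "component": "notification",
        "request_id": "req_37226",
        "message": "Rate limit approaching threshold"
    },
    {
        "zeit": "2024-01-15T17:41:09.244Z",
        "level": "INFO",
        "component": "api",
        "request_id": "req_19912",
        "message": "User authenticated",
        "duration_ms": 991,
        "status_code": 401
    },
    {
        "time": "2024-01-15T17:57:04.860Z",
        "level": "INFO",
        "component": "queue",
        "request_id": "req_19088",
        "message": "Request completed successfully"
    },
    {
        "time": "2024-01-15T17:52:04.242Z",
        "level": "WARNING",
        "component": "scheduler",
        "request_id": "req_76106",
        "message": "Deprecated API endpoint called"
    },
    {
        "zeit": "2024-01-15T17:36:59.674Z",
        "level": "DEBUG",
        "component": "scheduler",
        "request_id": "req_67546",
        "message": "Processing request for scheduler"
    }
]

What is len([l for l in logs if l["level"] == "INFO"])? 2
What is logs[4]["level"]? "WARNING"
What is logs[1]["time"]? "2024-01-15T17:25:16.983Z"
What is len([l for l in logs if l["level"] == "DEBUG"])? 2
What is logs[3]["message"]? "Request completed successfully"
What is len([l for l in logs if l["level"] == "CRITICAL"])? 0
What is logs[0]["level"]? "DEBUG"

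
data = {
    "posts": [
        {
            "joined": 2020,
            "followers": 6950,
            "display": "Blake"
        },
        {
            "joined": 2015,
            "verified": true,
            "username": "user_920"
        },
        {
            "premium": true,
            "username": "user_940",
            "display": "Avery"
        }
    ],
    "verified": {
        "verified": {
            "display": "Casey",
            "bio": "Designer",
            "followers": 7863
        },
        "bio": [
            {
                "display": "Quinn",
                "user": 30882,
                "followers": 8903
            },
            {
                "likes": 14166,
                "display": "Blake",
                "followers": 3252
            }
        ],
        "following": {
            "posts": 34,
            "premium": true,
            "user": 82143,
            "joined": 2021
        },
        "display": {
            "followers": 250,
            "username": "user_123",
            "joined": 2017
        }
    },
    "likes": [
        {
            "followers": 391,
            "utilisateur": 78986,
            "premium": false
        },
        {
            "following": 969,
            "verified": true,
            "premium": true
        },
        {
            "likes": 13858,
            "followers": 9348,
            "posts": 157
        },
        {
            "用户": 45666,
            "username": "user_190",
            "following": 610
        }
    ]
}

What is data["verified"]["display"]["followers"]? 250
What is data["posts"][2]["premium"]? True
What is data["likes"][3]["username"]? "user_190"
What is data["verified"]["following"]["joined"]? 2021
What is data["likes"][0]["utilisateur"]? 78986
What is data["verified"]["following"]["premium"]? True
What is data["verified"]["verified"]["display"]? "Casey"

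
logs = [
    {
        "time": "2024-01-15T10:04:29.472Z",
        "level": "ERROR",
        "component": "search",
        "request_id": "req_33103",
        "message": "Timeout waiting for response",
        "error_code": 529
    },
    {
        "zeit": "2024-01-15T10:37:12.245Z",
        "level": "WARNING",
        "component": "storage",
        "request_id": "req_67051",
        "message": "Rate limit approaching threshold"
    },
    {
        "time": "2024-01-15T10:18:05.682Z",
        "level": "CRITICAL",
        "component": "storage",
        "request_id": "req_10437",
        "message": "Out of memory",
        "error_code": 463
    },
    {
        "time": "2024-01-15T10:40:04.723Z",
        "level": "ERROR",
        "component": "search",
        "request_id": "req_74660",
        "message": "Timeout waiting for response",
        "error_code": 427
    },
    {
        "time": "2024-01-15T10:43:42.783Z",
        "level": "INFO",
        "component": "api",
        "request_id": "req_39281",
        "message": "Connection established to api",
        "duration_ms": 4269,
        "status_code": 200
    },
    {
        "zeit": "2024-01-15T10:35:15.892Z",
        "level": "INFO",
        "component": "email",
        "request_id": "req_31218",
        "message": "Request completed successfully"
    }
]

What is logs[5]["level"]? "INFO"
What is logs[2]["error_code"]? 463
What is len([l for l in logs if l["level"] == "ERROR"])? 2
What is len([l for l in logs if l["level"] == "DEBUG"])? 0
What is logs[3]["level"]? "ERROR"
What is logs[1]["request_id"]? "req_67051"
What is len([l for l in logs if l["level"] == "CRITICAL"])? 1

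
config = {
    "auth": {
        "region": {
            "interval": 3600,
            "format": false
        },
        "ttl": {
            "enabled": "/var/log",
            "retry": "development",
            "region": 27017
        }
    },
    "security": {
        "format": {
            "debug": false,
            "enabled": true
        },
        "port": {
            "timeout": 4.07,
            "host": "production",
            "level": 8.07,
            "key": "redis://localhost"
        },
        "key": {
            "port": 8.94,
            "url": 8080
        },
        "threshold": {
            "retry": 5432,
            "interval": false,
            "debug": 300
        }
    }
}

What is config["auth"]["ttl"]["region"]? 27017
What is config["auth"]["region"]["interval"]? 3600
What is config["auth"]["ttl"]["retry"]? "development"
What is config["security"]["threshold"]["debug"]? 300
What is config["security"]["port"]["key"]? "redis://localhost"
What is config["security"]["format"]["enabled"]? True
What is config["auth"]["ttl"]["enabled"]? "/var/log"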